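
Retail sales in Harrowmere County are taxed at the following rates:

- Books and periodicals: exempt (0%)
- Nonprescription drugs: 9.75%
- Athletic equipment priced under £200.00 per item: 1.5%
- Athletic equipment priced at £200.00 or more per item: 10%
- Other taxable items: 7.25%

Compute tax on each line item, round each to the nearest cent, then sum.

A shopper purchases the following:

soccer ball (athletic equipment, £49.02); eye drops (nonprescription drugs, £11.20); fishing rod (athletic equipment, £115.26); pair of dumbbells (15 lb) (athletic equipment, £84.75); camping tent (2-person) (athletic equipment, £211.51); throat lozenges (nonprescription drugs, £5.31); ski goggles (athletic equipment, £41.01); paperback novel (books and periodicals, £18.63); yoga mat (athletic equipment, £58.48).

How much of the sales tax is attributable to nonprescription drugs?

£1.61

Eye drops £11.20: nonprescription drugs → 9.75% → £1.09
Throat lozenges £5.31: nonprescription drugs → 9.75% → £0.52
Tax on nonprescription drugs = £1.09 + £0.52 = £1.61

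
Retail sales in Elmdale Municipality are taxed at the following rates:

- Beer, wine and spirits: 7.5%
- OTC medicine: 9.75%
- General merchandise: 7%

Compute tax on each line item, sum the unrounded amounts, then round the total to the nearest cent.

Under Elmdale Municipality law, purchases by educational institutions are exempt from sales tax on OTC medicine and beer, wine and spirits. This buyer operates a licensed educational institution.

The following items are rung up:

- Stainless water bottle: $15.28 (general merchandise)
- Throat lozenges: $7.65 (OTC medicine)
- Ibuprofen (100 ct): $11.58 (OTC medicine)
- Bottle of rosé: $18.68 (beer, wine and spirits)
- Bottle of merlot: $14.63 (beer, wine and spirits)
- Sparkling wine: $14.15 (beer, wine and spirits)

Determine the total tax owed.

$1.07

Stainless water bottle $15.28: general merchandise → 7% → $1.0696
Throat lozenges $7.65: OTC medicine, buyer-exempt → 0% → $0.00
Ibuprofen (100 ct) $11.58: OTC medicine, buyer-exempt → 0% → $0.00
Bottle of rosé $18.68: beer, wine and spirits, buyer-exempt → 0% → $0.00
Bottle of merlot $14.63: beer, wine and spirits, buyer-exempt → 0% → $0.00
Sparkling wine $14.15: beer, wine and spirits, buyer-exempt → 0% → $0.00
Unrounded tax sum = $1.0696 → $1.07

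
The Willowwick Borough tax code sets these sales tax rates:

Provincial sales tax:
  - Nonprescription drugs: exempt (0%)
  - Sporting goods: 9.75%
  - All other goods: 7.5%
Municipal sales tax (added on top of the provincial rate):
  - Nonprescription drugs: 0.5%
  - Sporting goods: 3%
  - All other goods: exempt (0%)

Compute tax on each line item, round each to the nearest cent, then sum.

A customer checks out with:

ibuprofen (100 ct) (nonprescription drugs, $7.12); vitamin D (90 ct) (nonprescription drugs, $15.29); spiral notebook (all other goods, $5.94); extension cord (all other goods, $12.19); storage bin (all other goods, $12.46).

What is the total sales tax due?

$2.41

Ibuprofen (100 ct) $7.12: nonprescription drugs → 0% + 0.5% municipal = 0.5% → $0.04
Vitamin D (90 ct) $15.29: nonprescription drugs → 0% + 0.5% municipal = 0.5% → $0.08
Spiral notebook $5.94: all other goods → 7.5% + 0% municipal = 7.5% → $0.45
Extension cord $12.19: all other goods → 7.5% + 0% municipal = 7.5% → $0.91
Storage bin $12.46: all other goods → 7.5% + 0% municipal = 7.5% → $0.93
Total tax = $0.04 + $0.08 + $0.45 + $0.91 + $0.93 = $2.41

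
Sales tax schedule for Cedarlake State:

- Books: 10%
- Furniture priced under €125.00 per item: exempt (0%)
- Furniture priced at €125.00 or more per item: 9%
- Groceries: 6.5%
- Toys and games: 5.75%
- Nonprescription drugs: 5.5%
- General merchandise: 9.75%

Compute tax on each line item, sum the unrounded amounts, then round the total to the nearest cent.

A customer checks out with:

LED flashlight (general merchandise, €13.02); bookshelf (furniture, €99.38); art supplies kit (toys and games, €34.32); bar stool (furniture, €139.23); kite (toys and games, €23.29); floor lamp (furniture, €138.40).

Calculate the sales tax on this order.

€29.57

LED flashlight €13.02: general merchandise → 9.75% → €1.26945
Bookshelf €99.38: furniture, under €125.00 → 0% → €0.00
Art supplies kit €34.32: toys and games → 5.75% → €1.9734
Bar stool €139.23: furniture, €125.00 or more → 9% → €12.5307
Kite €23.29: toys and games → 5.75% → €1.339175
Floor lamp €138.40: furniture, €125.00 or more → 9% → €12.456
Unrounded tax sum = €29.568725 → €29.57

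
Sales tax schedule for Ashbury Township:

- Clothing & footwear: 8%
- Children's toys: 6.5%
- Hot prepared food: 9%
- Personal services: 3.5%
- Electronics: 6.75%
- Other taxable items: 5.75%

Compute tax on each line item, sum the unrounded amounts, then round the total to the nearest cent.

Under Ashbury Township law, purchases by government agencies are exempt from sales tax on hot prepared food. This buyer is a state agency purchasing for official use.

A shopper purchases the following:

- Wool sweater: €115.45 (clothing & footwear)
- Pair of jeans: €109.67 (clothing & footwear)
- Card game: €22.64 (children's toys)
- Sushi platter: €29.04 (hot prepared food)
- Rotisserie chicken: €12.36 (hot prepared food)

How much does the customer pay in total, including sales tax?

€308.64

Wool sweater €115.45: clothing & footwear → 8% → €9.236
Pair of jeans €109.67: clothing & footwear → 8% → €8.7736
Card game €22.64: children's toys → 6.5% → €1.4716
Sushi platter €29.04: hot prepared food, buyer-exempt → 0% → €0.00
Rotisserie chicken €12.36: hot prepared food, buyer-exempt → 0% → €0.00
Subtotal = €289.16; unrounded tax = €19.4812 → €19.48; total due = €308.64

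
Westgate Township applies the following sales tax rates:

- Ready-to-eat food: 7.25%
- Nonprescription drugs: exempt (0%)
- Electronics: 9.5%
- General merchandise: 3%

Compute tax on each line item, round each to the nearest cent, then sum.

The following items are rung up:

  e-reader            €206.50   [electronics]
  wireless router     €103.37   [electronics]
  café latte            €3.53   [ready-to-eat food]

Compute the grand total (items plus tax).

E-reader €206.50: electronics → 9.5% → €19.62
Wireless router €103.37: electronics → 9.5% → €9.82
Café latte €3.53: ready-to-eat food → 7.25% → €0.26
Subtotal = €313.40; tax = €29.70; total due = €343.10

€343.10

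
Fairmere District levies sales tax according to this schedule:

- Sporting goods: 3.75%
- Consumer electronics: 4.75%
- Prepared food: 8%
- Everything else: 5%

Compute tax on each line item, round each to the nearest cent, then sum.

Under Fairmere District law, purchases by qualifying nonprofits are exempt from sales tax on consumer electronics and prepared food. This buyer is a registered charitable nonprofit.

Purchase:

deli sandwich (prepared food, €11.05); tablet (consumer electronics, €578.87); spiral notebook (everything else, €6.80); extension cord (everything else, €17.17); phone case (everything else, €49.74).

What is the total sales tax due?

Deli sandwich €11.05: prepared food, buyer-exempt → 0% → €0.00
Tablet €578.87: consumer electronics, buyer-exempt → 0% → €0.00
Spiral notebook €6.80: everything else → 5% → €0.34
Extension cord €17.17: everything else → 5% → €0.86
Phone case €49.74: everything else → 5% → €2.49
Total tax = €0.34 + €0.86 + €2.49 = €3.69

€3.69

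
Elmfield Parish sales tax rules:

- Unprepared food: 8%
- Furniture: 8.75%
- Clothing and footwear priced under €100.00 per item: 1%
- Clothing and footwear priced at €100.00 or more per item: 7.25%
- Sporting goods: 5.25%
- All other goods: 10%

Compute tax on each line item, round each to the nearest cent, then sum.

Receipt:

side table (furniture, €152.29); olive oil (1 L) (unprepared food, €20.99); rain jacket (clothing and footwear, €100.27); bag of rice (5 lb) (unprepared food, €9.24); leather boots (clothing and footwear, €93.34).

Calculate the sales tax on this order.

€23.95

Side table €152.29: furniture → 8.75% → €13.33
Olive oil (1 L) €20.99: unprepared food → 8% → €1.68
Rain jacket €100.27: clothing and footwear, €100.00 or more → 7.25% → €7.27
Bag of rice (5 lb) €9.24: unprepared food → 8% → €0.74
Leather boots €93.34: clothing and footwear, under €100.00 → 1% → €0.93
Total tax = €13.33 + €1.68 + €7.27 + €0.74 + €0.93 = €23.95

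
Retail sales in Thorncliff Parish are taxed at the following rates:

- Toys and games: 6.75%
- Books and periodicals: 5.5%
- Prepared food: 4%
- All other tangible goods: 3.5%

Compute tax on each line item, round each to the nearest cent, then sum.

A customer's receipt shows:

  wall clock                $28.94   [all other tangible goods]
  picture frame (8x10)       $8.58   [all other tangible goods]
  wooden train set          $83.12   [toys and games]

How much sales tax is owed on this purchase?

$6.92

Wall clock $28.94: all other tangible goods → 3.5% → $1.01
Picture frame (8x10) $8.58: all other tangible goods → 3.5% → $0.30
Wooden train set $83.12: toys and games → 6.75% → $5.61
Total tax = $1.01 + $0.30 + $5.61 = $6.92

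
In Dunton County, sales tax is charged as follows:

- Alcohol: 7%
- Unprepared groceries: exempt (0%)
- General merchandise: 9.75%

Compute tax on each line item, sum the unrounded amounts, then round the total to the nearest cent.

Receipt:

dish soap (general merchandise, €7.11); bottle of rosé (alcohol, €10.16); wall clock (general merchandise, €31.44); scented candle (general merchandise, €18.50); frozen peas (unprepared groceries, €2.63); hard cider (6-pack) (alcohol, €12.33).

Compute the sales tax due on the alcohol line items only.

€1.57

Bottle of rosé €10.16: alcohol → 7% → €0.7112
Hard cider (6-pack) €12.33: alcohol → 7% → €0.8631
Tax on alcohol: unrounded sum = €1.5743 → €1.57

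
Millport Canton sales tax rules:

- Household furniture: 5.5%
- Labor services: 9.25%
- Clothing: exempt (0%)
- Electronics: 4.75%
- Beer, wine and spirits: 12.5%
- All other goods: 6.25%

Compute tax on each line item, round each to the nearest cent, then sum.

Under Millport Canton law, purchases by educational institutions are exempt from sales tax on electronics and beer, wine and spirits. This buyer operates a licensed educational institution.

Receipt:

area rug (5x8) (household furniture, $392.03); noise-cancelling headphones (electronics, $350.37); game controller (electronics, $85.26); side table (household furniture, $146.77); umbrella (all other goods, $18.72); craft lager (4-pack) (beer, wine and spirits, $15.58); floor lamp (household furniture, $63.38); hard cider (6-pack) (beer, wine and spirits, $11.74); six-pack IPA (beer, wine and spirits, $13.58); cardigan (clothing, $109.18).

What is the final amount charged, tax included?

$1240.90

Area rug (5x8) $392.03: household furniture → 5.5% → $21.56
Noise-cancelling headphones $350.37: electronics, buyer-exempt → 0% → $0.00
Game controller $85.26: electronics, buyer-exempt → 0% → $0.00
Side table $146.77: household furniture → 5.5% → $8.07
Umbrella $18.72: all other goods → 6.25% → $1.17
Craft lager (4-pack) $15.58: beer, wine and spirits, buyer-exempt → 0% → $0.00
Floor lamp $63.38: household furniture → 5.5% → $3.49
Hard cider (6-pack) $11.74: beer, wine and spirits, buyer-exempt → 0% → $0.00
Six-pack IPA $13.58: beer, wine and spirits, buyer-exempt → 0% → $0.00
Cardigan $109.18: clothing → 0% → $0.00
Subtotal = $1206.61; tax = $34.29; total due = $1240.90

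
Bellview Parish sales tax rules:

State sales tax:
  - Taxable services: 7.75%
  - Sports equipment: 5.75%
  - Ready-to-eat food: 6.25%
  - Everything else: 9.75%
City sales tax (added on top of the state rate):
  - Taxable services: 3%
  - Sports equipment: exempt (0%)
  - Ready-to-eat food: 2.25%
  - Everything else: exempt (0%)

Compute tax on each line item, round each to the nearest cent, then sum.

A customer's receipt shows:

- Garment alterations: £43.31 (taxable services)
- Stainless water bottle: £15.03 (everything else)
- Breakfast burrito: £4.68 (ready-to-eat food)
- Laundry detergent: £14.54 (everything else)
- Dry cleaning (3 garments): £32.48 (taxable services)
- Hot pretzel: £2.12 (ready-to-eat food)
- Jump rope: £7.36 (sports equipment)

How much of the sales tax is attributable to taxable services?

Garment alterations £43.31: taxable services → 7.75% + 3% city = 10.75% → £4.66
Dry cleaning (3 garments) £32.48: taxable services → 7.75% + 3% city = 10.75% → £3.49
Tax on taxable services = £4.66 + £3.49 = £8.15

£8.15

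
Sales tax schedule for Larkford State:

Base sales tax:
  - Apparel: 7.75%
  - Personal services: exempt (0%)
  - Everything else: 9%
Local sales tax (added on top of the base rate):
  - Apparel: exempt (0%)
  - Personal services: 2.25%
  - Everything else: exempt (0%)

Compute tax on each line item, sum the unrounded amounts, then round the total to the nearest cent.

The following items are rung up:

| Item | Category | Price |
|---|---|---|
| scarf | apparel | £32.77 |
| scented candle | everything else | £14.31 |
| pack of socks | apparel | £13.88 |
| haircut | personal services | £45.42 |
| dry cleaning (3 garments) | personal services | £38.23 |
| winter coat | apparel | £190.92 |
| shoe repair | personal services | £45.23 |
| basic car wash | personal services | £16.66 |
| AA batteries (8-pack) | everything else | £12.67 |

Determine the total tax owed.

Scarf £32.77: apparel → 7.75% + 0% local = 7.75% → £2.539675
Scented candle £14.31: everything else → 9% + 0% local = 9% → £1.2879
Pack of socks £13.88: apparel → 7.75% + 0% local = 7.75% → £1.0757
Haircut £45.42: personal services → 0% + 2.25% local = 2.25% → £1.02195
Dry cleaning (3 garments) £38.23: personal services → 0% + 2.25% local = 2.25% → £0.860175
Winter coat £190.92: apparel → 7.75% + 0% local = 7.75% → £14.7963
Shoe repair £45.23: personal services → 0% + 2.25% local = 2.25% → £1.017675
Basic car wash £16.66: personal services → 0% + 2.25% local = 2.25% → £0.37485
AA batteries (8-pack) £12.67: everything else → 9% + 0% local = 9% → £1.1403
Unrounded tax sum = £24.114525 → £24.11

£24.11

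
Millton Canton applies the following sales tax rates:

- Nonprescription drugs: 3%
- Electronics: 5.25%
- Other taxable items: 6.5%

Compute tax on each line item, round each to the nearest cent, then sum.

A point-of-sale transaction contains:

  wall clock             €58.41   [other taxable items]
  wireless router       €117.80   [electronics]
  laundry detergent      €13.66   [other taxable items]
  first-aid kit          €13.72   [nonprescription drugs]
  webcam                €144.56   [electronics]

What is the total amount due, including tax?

€367.02

Wall clock €58.41: other taxable items → 6.5% → €3.80
Wireless router €117.80: electronics → 5.25% → €6.18
Laundry detergent €13.66: other taxable items → 6.5% → €0.89
First-aid kit €13.72: nonprescription drugs → 3% → €0.41
Webcam €144.56: electronics → 5.25% → €7.59
Subtotal = €348.15; tax = €18.87; total due = €367.02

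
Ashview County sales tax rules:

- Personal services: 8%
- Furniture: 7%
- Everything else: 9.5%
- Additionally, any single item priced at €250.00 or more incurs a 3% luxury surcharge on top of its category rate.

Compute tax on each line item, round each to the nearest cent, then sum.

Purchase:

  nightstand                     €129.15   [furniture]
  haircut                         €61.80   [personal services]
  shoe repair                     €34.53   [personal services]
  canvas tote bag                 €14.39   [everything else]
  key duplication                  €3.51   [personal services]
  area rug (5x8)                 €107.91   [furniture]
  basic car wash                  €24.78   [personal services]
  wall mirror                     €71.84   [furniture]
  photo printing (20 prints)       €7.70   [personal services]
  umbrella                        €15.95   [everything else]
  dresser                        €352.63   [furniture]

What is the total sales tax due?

€70.35

Nightstand €129.15: furniture → 7% → €9.04
Haircut €61.80: personal services → 8% → €4.94
Shoe repair €34.53: personal services → 8% → €2.76
Canvas tote bag €14.39: everything else → 9.5% → €1.37
Key duplication €3.51: personal services → 8% → €0.28
Area rug (5x8) €107.91: furniture → 7% → €7.55
Basic car wash €24.78: personal services → 8% → €1.98
Wall mirror €71.84: furniture → 7% → €5.03
Photo printing (20 prints) €7.70: personal services → 8% → €0.62
Umbrella €15.95: everything else → 9.5% → €1.52
Dresser €352.63: furniture → 7% + 3% surcharge = 10% → €35.26
Total tax = €9.04 + €4.94 + €2.76 + €1.37 + €0.28 + €7.55 + €1.98 + €5.03 + €0.62 + €1.52 + €35.26 = €70.35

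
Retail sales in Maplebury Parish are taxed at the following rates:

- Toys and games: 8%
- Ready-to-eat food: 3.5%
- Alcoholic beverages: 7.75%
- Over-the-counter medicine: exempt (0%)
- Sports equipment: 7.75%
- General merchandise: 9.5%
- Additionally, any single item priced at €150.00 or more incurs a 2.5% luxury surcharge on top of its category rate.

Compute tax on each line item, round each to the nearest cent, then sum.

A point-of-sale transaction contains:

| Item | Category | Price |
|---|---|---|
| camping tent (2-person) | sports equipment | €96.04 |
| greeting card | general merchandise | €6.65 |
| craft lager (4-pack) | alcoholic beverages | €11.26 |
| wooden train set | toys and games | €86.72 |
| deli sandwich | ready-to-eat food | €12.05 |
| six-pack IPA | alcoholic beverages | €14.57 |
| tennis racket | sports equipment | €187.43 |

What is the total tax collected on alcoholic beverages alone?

€2.00

Craft lager (4-pack) €11.26: alcoholic beverages → 7.75% → €0.87
Six-pack IPA €14.57: alcoholic beverages → 7.75% → €1.13
Tax on alcoholic beverages = €0.87 + €1.13 = €2.00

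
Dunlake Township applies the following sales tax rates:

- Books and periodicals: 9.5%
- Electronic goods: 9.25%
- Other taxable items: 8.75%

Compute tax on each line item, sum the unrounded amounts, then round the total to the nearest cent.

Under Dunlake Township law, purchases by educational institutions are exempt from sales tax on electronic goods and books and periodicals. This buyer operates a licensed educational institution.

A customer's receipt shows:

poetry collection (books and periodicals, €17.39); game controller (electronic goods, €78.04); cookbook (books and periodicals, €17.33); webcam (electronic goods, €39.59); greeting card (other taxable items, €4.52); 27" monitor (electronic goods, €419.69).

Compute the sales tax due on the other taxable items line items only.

Greeting card €4.52: other taxable items → 8.75% → €0.3955
Tax on other taxable items: unrounded sum = €0.3955 → €0.40

€0.40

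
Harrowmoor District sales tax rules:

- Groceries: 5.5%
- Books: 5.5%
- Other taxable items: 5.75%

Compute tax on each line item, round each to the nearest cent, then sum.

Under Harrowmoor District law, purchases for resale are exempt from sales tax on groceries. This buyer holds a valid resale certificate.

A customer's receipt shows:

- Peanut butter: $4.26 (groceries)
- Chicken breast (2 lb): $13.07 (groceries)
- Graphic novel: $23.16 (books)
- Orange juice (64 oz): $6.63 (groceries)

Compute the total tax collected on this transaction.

$1.27

Peanut butter $4.26: groceries, buyer-exempt → 0% → $0.00
Chicken breast (2 lb) $13.07: groceries, buyer-exempt → 0% → $0.00
Graphic novel $23.16: books → 5.5% → $1.27
Orange juice (64 oz) $6.63: groceries, buyer-exempt → 0% → $0.00
Total tax = $1.27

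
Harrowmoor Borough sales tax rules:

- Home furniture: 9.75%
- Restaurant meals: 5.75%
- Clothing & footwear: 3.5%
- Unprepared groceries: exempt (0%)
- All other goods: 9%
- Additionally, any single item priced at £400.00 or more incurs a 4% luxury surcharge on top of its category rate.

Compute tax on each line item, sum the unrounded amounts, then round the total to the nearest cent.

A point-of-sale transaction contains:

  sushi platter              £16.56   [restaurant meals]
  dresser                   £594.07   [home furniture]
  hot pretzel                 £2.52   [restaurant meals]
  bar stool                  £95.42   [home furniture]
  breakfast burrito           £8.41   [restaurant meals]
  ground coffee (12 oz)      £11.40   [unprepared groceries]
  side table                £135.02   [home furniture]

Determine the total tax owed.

£105.73

Sushi platter £16.56: restaurant meals → 5.75% → £0.9522
Dresser £594.07: home furniture → 9.75% + 4% surcharge = 13.75% → £81.684625
Hot pretzel £2.52: restaurant meals → 5.75% → £0.1449
Bar stool £95.42: home furniture → 9.75% → £9.30345
Breakfast burrito £8.41: restaurant meals → 5.75% → £0.483575
Ground coffee (12 oz) £11.40: unprepared groceries → 0% → £0.00
Side table £135.02: home furniture → 9.75% → £13.16445
Unrounded tax sum = £105.7332 → £105.73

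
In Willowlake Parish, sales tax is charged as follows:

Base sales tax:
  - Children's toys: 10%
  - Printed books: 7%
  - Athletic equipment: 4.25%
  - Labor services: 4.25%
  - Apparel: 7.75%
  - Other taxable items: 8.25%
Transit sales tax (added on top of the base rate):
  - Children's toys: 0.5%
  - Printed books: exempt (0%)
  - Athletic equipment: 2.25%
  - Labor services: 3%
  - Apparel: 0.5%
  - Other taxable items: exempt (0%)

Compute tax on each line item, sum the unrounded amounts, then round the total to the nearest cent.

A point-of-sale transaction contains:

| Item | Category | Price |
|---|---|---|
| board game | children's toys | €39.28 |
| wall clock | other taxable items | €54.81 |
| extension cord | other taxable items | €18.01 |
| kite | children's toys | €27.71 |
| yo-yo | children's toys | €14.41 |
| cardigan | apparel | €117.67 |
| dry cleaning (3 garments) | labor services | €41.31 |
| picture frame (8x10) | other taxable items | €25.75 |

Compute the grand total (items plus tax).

Board game €39.28: children's toys → 10% + 0.5% transit = 10.5% → €4.1244
Wall clock €54.81: other taxable items → 8.25% + 0% transit = 8.25% → €4.521825
Extension cord €18.01: other taxable items → 8.25% + 0% transit = 8.25% → €1.485825
Kite €27.71: children's toys → 10% + 0.5% transit = 10.5% → €2.90955
Yo-yo €14.41: children's toys → 10% + 0.5% transit = 10.5% → €1.51305
Cardigan €117.67: apparel → 7.75% + 0.5% transit = 8.25% → €9.707775
Dry cleaning (3 garments) €41.31: labor services → 4.25% + 3% transit = 7.25% → €2.994975
Picture frame (8x10) €25.75: other taxable items → 8.25% + 0% transit = 8.25% → €2.124375
Subtotal = €338.95; unrounded tax = €29.381775 → €29.38; total due = €368.33

€368.33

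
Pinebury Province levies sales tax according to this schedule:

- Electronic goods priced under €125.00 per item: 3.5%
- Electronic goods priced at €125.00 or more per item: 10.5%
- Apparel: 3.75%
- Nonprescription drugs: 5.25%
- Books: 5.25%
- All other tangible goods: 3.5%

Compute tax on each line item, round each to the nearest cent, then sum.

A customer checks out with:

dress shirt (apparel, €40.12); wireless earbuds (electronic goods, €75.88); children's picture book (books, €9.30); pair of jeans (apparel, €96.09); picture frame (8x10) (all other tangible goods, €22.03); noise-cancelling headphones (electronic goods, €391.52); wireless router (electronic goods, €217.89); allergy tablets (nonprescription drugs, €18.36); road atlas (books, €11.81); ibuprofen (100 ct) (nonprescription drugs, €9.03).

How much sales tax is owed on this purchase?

Dress shirt €40.12: apparel → 3.75% → €1.50
Wireless earbuds €75.88: electronic goods, under €125.00 → 3.5% → €2.66
Children's picture book €9.30: books → 5.25% → €0.49
Pair of jeans €96.09: apparel → 3.75% → €3.60
Picture frame (8x10) €22.03: all other tangible goods → 3.5% → €0.77
Noise-cancelling headphones €391.52: electronic goods, €125.00 or more → 10.5% → €41.11
Wireless router €217.89: electronic goods, €125.00 or more → 10.5% → €22.88
Allergy tablets €18.36: nonprescription drugs → 5.25% → €0.96
Road atlas €11.81: books → 5.25% → €0.62
Ibuprofen (100 ct) €9.03: nonprescription drugs → 5.25% → €0.47
Total tax = €1.50 + €2.66 + €0.49 + €3.60 + €0.77 + €41.11 + €22.88 + €0.96 + €0.62 + €0.47 = €75.06

€75.06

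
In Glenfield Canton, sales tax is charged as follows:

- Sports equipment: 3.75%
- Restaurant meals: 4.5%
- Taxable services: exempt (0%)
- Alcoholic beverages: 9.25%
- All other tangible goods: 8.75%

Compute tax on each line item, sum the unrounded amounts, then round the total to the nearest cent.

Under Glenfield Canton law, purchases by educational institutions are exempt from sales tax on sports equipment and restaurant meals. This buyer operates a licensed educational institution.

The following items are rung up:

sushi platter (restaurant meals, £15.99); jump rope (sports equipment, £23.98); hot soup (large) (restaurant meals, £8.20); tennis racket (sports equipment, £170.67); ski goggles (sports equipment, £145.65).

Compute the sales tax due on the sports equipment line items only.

£0.00

Jump rope £23.98: sports equipment, buyer-exempt → 0% → £0.00
Tennis racket £170.67: sports equipment, buyer-exempt → 0% → £0.00
Ski goggles £145.65: sports equipment, buyer-exempt → 0% → £0.00
Tax on sports equipment: unrounded sum = £0.00 → £0.00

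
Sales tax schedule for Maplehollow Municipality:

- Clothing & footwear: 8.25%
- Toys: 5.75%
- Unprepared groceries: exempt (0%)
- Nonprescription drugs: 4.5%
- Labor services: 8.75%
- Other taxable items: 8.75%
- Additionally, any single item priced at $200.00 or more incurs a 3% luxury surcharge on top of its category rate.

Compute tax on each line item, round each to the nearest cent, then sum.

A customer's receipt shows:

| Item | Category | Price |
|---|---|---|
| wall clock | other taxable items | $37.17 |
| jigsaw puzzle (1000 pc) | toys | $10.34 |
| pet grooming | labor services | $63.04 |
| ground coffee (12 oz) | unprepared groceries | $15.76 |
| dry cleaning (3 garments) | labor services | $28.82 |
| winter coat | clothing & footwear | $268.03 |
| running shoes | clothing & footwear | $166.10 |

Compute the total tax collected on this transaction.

$55.73

Wall clock $37.17: other taxable items → 8.75% → $3.25
Jigsaw puzzle (1000 pc) $10.34: toys → 5.75% → $0.59
Pet grooming $63.04: labor services → 8.75% → $5.52
Ground coffee (12 oz) $15.76: unprepared groceries → 0% → $0.00
Dry cleaning (3 garments) $28.82: labor services → 8.75% → $2.52
Winter coat $268.03: clothing & footwear → 8.25% + 3% surcharge = 11.25% → $30.15
Running shoes $166.10: clothing & footwear → 8.25% → $13.70
Total tax = $3.25 + $0.59 + $5.52 + $2.52 + $30.15 + $13.70 = $55.73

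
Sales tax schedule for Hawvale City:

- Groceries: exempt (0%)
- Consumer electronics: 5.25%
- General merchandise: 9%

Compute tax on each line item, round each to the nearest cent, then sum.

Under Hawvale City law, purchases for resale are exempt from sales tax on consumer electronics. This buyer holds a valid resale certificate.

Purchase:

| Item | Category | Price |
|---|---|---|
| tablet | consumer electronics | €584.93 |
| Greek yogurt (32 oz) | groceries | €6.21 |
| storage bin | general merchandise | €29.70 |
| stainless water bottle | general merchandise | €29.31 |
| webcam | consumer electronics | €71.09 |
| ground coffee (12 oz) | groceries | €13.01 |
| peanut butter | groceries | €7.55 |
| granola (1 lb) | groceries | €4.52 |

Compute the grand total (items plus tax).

Tablet €584.93: consumer electronics, buyer-exempt → 0% → €0.00
Greek yogurt (32 oz) €6.21: groceries → 0% → €0.00
Storage bin €29.70: general merchandise → 9% → €2.67
Stainless water bottle €29.31: general merchandise → 9% → €2.64
Webcam €71.09: consumer electronics, buyer-exempt → 0% → €0.00
Ground coffee (12 oz) €13.01: groceries → 0% → €0.00
Peanut butter €7.55: groceries → 0% → €0.00
Granola (1 lb) €4.52: groceries → 0% → €0.00
Subtotal = €746.32; tax = €5.31; total due = €751.63

€751.63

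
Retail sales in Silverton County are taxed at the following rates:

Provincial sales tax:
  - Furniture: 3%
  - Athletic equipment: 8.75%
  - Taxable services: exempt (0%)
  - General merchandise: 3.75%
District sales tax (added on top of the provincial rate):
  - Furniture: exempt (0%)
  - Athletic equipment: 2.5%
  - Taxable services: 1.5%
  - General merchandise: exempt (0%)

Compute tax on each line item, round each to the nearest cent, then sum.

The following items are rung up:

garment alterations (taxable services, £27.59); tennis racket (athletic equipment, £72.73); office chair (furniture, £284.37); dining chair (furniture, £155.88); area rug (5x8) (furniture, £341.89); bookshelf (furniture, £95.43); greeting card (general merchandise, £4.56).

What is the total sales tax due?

£35.09

Garment alterations £27.59: taxable services → 0% + 1.5% district = 1.5% → £0.41
Tennis racket £72.73: athletic equipment → 8.75% + 2.5% district = 11.25% → £8.18
Office chair £284.37: furniture → 3% + 0% district = 3% → £8.53
Dining chair £155.88: furniture → 3% + 0% district = 3% → £4.68
Area rug (5x8) £341.89: furniture → 3% + 0% district = 3% → £10.26
Bookshelf £95.43: furniture → 3% + 0% district = 3% → £2.86
Greeting card £4.56: general merchandise → 3.75% + 0% district = 3.75% → £0.17
Total tax = £0.41 + £8.18 + £8.53 + £4.68 + £10.26 + £2.86 + £0.17 = £35.09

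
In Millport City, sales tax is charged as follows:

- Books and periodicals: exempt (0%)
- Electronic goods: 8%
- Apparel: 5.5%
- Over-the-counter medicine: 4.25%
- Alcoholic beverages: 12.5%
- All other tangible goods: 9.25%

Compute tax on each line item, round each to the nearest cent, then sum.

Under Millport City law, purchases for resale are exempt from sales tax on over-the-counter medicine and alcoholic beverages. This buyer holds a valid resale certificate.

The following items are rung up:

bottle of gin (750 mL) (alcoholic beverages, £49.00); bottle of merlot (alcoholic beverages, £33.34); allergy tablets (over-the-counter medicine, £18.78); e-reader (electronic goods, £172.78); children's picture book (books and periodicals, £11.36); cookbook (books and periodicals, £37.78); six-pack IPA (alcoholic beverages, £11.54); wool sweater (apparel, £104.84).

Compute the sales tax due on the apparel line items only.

£5.77

Wool sweater £104.84: apparel → 5.5% → £5.77
Tax on apparel = £5.77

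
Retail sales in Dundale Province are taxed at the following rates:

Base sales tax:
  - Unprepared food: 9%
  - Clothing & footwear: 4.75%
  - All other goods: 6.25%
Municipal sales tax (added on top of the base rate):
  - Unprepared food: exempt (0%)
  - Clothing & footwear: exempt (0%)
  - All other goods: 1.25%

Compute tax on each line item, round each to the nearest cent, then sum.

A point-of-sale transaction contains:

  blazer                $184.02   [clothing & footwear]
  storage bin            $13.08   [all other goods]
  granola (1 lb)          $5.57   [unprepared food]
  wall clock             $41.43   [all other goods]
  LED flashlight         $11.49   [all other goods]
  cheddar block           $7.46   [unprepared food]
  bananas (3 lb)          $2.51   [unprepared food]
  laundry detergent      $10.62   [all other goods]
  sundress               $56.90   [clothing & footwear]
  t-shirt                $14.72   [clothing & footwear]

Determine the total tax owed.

$19.29

Blazer $184.02: clothing & footwear → 4.75% + 0% municipal = 4.75% → $8.74
Storage bin $13.08: all other goods → 6.25% + 1.25% municipal = 7.5% → $0.98
Granola (1 lb) $5.57: unprepared food → 9% + 0% municipal = 9% → $0.50
Wall clock $41.43: all other goods → 6.25% + 1.25% municipal = 7.5% → $3.11
LED flashlight $11.49: all other goods → 6.25% + 1.25% municipal = 7.5% → $0.86
Cheddar block $7.46: unprepared food → 9% + 0% municipal = 9% → $0.67
Bananas (3 lb) $2.51: unprepared food → 9% + 0% municipal = 9% → $0.23
Laundry detergent $10.62: all other goods → 6.25% + 1.25% municipal = 7.5% → $0.80
Sundress $56.90: clothing & footwear → 4.75% + 0% municipal = 4.75% → $2.70
T-shirt $14.72: clothing & footwear → 4.75% + 0% municipal = 4.75% → $0.70
Total tax = $8.74 + $0.98 + $0.50 + $3.11 + $0.86 + $0.67 + $0.23 + $0.80 + $2.70 + $0.70 = $19.29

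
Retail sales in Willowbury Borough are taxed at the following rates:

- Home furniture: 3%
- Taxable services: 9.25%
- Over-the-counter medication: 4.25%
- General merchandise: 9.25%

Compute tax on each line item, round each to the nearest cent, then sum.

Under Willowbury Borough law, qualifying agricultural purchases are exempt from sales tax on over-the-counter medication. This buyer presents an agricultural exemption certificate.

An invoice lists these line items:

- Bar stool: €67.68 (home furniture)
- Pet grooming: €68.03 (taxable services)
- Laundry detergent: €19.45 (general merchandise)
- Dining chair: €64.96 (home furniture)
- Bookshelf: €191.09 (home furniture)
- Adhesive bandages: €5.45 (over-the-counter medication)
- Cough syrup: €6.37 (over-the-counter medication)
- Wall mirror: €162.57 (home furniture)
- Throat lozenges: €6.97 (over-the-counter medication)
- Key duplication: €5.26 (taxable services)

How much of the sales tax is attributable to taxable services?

€6.78

Pet grooming €68.03: taxable services → 9.25% → €6.29
Key duplication €5.26: taxable services → 9.25% → €0.49
Tax on taxable services = €6.29 + €0.49 = €6.78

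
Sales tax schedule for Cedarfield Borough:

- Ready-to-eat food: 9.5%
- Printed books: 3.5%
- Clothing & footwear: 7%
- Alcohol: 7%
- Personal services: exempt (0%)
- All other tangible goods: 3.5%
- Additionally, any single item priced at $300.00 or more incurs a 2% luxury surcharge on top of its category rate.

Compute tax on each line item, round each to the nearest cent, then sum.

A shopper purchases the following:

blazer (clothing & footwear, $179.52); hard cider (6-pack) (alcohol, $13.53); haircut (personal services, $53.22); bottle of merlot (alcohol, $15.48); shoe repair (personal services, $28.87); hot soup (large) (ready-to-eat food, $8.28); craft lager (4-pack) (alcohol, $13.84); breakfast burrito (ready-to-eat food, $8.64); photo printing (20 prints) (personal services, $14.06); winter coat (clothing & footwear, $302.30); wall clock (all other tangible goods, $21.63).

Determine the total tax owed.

Blazer $179.52: clothing & footwear → 7% → $12.57
Hard cider (6-pack) $13.53: alcohol → 7% → $0.95
Haircut $53.22: personal services → 0% → $0.00
Bottle of merlot $15.48: alcohol → 7% → $1.08
Shoe repair $28.87: personal services → 0% → $0.00
Hot soup (large) $8.28: ready-to-eat food → 9.5% → $0.79
Craft lager (4-pack) $13.84: alcohol → 7% → $0.97
Breakfast burrito $8.64: ready-to-eat food → 9.5% → $0.82
Photo printing (20 prints) $14.06: personal services → 0% → $0.00
Winter coat $302.30: clothing & footwear → 7% + 2% surcharge = 9% → $27.21
Wall clock $21.63: all other tangible goods → 3.5% → $0.76
Total tax = $12.57 + $0.95 + $1.08 + $0.79 + $0.97 + $0.82 + $27.21 + $0.76 = $45.15

$45.15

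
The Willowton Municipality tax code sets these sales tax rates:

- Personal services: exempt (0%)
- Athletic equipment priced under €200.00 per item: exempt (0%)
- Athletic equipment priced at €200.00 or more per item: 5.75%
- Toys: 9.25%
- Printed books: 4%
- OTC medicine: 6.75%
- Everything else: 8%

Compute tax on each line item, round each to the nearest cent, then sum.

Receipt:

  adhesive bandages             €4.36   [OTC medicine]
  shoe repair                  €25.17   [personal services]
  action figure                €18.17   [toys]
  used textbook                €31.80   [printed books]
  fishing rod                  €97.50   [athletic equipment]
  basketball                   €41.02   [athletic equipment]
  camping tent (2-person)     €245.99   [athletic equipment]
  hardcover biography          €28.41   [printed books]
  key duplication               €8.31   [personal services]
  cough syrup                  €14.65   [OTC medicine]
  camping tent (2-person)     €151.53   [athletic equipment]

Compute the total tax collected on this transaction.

Adhesive bandages €4.36: OTC medicine → 6.75% → €0.29
Shoe repair €25.17: personal services → 0% → €0.00
Action figure €18.17: toys → 9.25% → €1.68
Used textbook €31.80: printed books → 4% → €1.27
Fishing rod €97.50: athletic equipment, under €200.00 → 0% → €0.00
Basketball €41.02: athletic equipment, under €200.00 → 0% → €0.00
Camping tent (2-person) €245.99: athletic equipment, €200.00 or more → 5.75% → €14.14
Hardcover biography €28.41: printed books → 4% → €1.14
Key duplication €8.31: personal services → 0% → €0.00
Cough syrup €14.65: OTC medicine → 6.75% → €0.99
Camping tent (2-person) €151.53: athletic equipment, under €200.00 → 0% → €0.00
Total tax = €0.29 + €1.68 + €1.27 + €14.14 + €1.14 + €0.99 = €19.51

€19.51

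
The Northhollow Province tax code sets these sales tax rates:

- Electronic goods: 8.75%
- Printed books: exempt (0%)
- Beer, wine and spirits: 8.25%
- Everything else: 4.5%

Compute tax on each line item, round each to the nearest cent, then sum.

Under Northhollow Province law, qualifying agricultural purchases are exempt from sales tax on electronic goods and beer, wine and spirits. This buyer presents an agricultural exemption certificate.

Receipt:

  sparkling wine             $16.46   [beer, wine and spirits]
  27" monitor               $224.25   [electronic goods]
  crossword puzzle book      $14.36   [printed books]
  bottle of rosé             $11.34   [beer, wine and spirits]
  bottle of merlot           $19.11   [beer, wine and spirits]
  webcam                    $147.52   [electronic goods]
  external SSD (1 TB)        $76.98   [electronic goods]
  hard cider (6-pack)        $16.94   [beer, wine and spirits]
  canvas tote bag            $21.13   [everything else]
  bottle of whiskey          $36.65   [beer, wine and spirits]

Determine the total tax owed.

Sparkling wine $16.46: beer, wine and spirits, buyer-exempt → 0% → $0.00
27" monitor $224.25: electronic goods, buyer-exempt → 0% → $0.00
Crossword puzzle book $14.36: printed books → 0% → $0.00
Bottle of rosé $11.34: beer, wine and spirits, buyer-exempt → 0% → $0.00
Bottle of merlot $19.11: beer, wine and spirits, buyer-exempt → 0% → $0.00
Webcam $147.52: electronic goods, buyer-exempt → 0% → $0.00
External SSD (1 TB) $76.98: electronic goods, buyer-exempt → 0% → $0.00
Hard cider (6-pack) $16.94: beer, wine and spirits, buyer-exempt → 0% → $0.00
Canvas tote bag $21.13: everything else → 4.5% → $0.95
Bottle of whiskey $36.65: beer, wine and spirits, buyer-exempt → 0% → $0.00
Total tax = $0.95

$0.95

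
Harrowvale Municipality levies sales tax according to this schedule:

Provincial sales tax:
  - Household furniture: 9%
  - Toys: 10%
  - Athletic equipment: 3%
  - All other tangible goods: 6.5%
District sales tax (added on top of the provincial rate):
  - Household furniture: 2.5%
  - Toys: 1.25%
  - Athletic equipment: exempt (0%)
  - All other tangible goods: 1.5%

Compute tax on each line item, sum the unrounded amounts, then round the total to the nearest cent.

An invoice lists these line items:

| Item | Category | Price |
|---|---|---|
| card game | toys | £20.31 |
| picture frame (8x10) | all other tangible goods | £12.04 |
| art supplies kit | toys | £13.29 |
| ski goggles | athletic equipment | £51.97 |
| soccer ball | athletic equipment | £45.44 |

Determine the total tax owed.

£7.67

Card game £20.31: toys → 10% + 1.25% district = 11.25% → £2.284875
Picture frame (8x10) £12.04: all other tangible goods → 6.5% + 1.5% district = 8% → £0.9632
Art supplies kit £13.29: toys → 10% + 1.25% district = 11.25% → £1.495125
Ski goggles £51.97: athletic equipment → 3% + 0% district = 3% → £1.5591
Soccer ball £45.44: athletic equipment → 3% + 0% district = 3% → £1.3632
Unrounded tax sum = £7.6655 → £7.67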